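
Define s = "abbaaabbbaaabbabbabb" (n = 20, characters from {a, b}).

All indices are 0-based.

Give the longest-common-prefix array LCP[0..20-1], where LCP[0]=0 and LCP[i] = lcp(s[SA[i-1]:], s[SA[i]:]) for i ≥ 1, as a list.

[0, 5, 2, 4, 1, 3, 4, 6, 3, 0, 1, 6, 2, 4, 1, 2, 7, 3, 5, 2]

sorted suffixes:
  #0 SA[0]=9  'aaabbabbabb'
  #1 SA[1]=3  'aaabbbaaabbabbabb'
  #2 SA[2]=10  'aabbabbabb'
  #3 SA[3]=4  'aabbbaaabbabbabb'
  #4 SA[4]=17  'abb'
  #5 SA[5]=0  'abbaaabbbaaabbabbabb'
  #6 SA[6]=14  'abbabb'
  #7 SA[7]=11  'abbabbabb'
  #8 SA[8]=5  'abbbaaabbabbabb'
  #9 SA[9]=19  'b'
  #10 SA[10]=8  'baaabbabbabb'
  #11 SA[11]=2  'baaabbbaaabbabbabb'
  #12 SA[12]=16  'babb'
  #13 SA[13]=13  'babbabb'
  #14 SA[14]=18  'bb'
  #15 SA[15]=7  'bbaaabbabbabb'
  #16 SA[16]=1  'bbaaabbbaaabbabbabb'
  #17 SA[17]=15  'bbabb'
  #18 SA[18]=12  'bbabbabb'
  #19 SA[19]=6  'bbbaaabbabbabb'

SA = [9, 3, 10, 4, 17, 0, 14, 11, 5, 19, 8, 2, 16, 13, 18, 7, 1, 15, 12, 6]
rank  pair      lcp
   1  s[9:],s[3:]  5  'aaabb'
   2  s[3:],s[10:]  2  'aa'
   3  s[10:],s[4:]  4  'aabb'
   4  s[4:],s[17:]  1  'a'
   5  s[17:],s[0:]  3  'abb'
   6  s[0:],s[14:]  4  'abba'
   7  s[14:],s[11:]  6  'abbabb'
   8  s[11:],s[5:]  3  'abb'
   9  s[5:],s[19:]  0  ''
  10  s[19:],s[8:]  1  'b'
  11  s[8:],s[2:]  6  'baaabb'
  12  s[2:],s[16:]  2  'ba'
  13  s[16:],s[13:]  4  'babb'
  14  s[13:],s[18:]  1  'b'
  15  s[18:],s[7:]  2  'bb'
  16  s[7:],s[1:]  7  'bbaaabb'
  17  s[1:],s[15:]  3  'bba'
  18  s[15:],s[12:]  5  'bbabb'
  19  s[12:],s[6:]  2  'bb'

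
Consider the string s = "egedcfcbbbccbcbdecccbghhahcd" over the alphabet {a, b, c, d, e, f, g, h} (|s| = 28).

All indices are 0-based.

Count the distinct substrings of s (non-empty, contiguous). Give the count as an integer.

378

rank | idx | suffix
   0 |  24 | ahcd
   1 |   7 | bbbccbcbdecccbghhahcd
   2 |   8 | bbccbcbdecccbghhahcd
   3 |  12 | bcbdecccbghhahcd
   4 |   9 | bccbcbdecccbghhahcd
   5 |  14 | bdecccbghhahcd
   6 |  20 | bghhahcd
   7 |   6 | cbbbccbcbdecccbghhahcd
   8 |  11 | cbcbdecccbghhahcd
   9 |  13 | cbdecccbghhahcd
  10 |  19 | cbghhahcd
  11 |  10 | ccbcbdecccbghhahcd
  12 |  18 | ccbghhahcd
  13 |  17 | cccbghhahcd
  14 |  26 | cd
  15 |   4 | cfcbbbccbcbdecccbghhahcd
  16 |  27 | d
  17 |   3 | dcfcbbbccbcbdecccbghhahcd
  18 |  15 | decccbghhahcd
  19 |  16 | ecccbghhahcd
  20 |   2 | edcfcbbbccbcbdecccbghhahcd
  21 |   0 | egedcfcbbbccbcbdecccbghhahcd
  22 |   5 | fcbbbccbcbdecccbghhahcd
  23 |   1 | gedcfcbbbccbcbdecccbghhahcd
  24 |  21 | ghhahcd
  25 |  23 | hahcd
  26 |  25 | hcd
  27 |  22 | hhahcd

SA = [24, 7, 8, 12, 9, 14, 20, 6, 11, 13, 19, 10, 18, 17, 26, 4, 27, 3, 15, 16, 2, 0, 5, 1, 21, 23, 25, 22]
i: (SA[i-1],SA[i]) lcp shared
  1: (24,7) 0 ''
  2: (7,8) 2 'bb'
  3: (8,12) 1 'b'
  4: (12,9) 2 'bc'
  5: (9,14) 1 'b'
  6: (14,20) 1 'b'
  7: (20,6) 0 ''
  8: (6,11) 2 'cb'
  9: (11,13) 2 'cb'
  10: (13,19) 2 'cb'
  11: (19,10) 1 'c'
  12: (10,18) 3 'ccb'
  13: (18,17) 2 'cc'
  14: (17,26) 1 'c'
  15: (26,4) 1 'c'
  16: (4,27) 0 ''
  17: (27,3) 1 'd'
  18: (3,15) 1 'd'
  19: (15,16) 0 ''
  20: (16,2) 1 'e'
  21: (2,0) 1 'e'
  22: (0,5) 0 ''
  23: (5,1) 0 ''
  24: (1,21) 1 'g'
  25: (21,23) 0 ''
  26: (23,25) 1 'h'
  27: (25,22) 1 'h'

n(n+1)/2 = 28·29/2 = 406
Σ LCP = 0 + 0 + 2 + 1 + 2 + 1 + 1 + 0 + 2 + 2 + 2 + 1 + 3 + 2 + 1 + 1 + 0 + 1 + 1 + 0 + 1 + 1 + 0 + 0 + 1 + 0 + 1 + 1 = 28
distinct = 406 − 28 = 378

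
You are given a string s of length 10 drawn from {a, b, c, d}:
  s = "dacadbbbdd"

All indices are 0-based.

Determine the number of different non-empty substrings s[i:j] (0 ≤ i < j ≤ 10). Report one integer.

sorted suffixes:
  #0 SA[0]=1  'acadbbbdd'
  #1 SA[1]=3  'adbbbdd'
  #2 SA[2]=5  'bbbdd'
  #3 SA[3]=6  'bbdd'
  #4 SA[4]=7  'bdd'
  #5 SA[5]=2  'cadbbbdd'
  #6 SA[6]=9  'd'
  #7 SA[7]=0  'dacadbbbdd'
  #8 SA[8]=4  'dbbbdd'
  #9 SA[9]=8  'dd'

SA = [1, 3, 5, 6, 7, 2, 9, 0, 4, 8]
i: (SA[i-1],SA[i]) lcp shared
  1: (1,3) 1 'a'
  2: (3,5) 0 ''
  3: (5,6) 2 'bb'
  4: (6,7) 1 'b'
  5: (7,2) 0 ''
  6: (2,9) 0 ''
  7: (9,0) 1 'd'
  8: (0,4) 1 'd'
  9: (4,8) 1 'd'

n(n+1)/2 = 10·11/2 = 55
Σ LCP = 0 + 1 + 0 + 2 + 1 + 0 + 0 + 1 + 1 + 1 = 7
distinct = 55 − 7 = 48

48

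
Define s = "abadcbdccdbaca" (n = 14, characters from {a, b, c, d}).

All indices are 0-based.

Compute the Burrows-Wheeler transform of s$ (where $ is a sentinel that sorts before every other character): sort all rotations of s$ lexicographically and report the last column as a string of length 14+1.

ac$bbdacaddccab

rank  rotation         last
    0  $abadcbdccdbaca  a
    1  a$abadcbdccdbac  c
    2  abadcbdccdbaca$  $
    3  aca$abadcbdccdb  b
    4  adcbdccdbaca$ab  b
    5  baca$abadcbdccd  d
    6  badcbdccdbaca$a  a
    7  bdccdbaca$abadc  c
    8  ca$abadcbdccdba  a
    9  cbdccdbaca$abad  d
   10  ccdbaca$abadcbd  d
   11  cdbaca$abadcbdc  c
   12  dbaca$abadcbdcc  c
   13  dcbdccdbaca$aba  a
   14  dccdbaca$abadcb  b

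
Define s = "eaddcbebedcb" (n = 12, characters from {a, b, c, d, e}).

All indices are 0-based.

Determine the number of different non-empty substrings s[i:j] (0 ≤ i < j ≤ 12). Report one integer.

rank→(start, suffix):
  0 → (1, 'addcbebedcb')
  1 → (11, 'b')
  2 → (5, 'bebedcb')
  3 → (7, 'bedcb')
  4 → (10, 'cb')
  5 → (4, 'cbebedcb')
  6 → (9, 'dcb')
  7 → (3, 'dcbebedcb')
  8 → (2, 'ddcbebedcb')
  9 → (0, 'eaddcbebedcb')
  10 → (6, 'ebedcb')
  11 → (8, 'edcb')

SA = [1, 11, 5, 7, 10, 4, 9, 3, 2, 0, 6, 8]
[i] adj suffixes → lcp
  [1] 1/11 → 0 ('')
  [2] 11/5 → 1 ('b')
  [3] 5/7 → 2 ('be')
  [4] 7/10 → 0 ('')
  [5] 10/4 → 2 ('cb')
  [6] 4/9 → 0 ('')
  [7] 9/3 → 3 ('dcb')
  [8] 3/2 → 1 ('d')
  [9] 2/0 → 0 ('')
  [10] 0/6 → 1 ('e')
  [11] 6/8 → 1 ('e')

n(n+1)/2 = 12·13/2 = 78
Σ LCP = 0 + 0 + 1 + 2 + 0 + 2 + 0 + 3 + 1 + 0 + 1 + 1 = 11
distinct = 78 − 11 = 67

67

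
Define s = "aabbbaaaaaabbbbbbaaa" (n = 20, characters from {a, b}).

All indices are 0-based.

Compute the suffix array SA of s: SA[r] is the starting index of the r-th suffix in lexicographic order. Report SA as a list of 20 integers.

[19, 18, 17, 5, 6, 7, 8, 0, 9, 1, 10, 16, 4, 15, 3, 14, 2, 13, 12, 11]

sorted suffixes:
  #0 SA[0]=19  'a'
  #1 SA[1]=18  'aa'
  #2 SA[2]=17  'aaa'
  #3 SA[3]=5  'aaaaaabbbbbbaaa'
  #4 SA[4]=6  'aaaaabbbbbbaaa'
  #5 SA[5]=7  'aaaabbbbbbaaa'
  #6 SA[6]=8  'aaabbbbbbaaa'
  #7 SA[7]=0  'aabbbaaaaaabbbbbbaaa'
  #8 SA[8]=9  'aabbbbbbaaa'
  #9 SA[9]=1  'abbbaaaaaabbbbbbaaa'
  #10 SA[10]=10  'abbbbbbaaa'
  #11 SA[11]=16  'baaa'
  #12 SA[12]=4  'baaaaaabbbbbbaaa'
  #13 SA[13]=15  'bbaaa'
  #14 SA[14]=3  'bbaaaaaabbbbbbaaa'
  #15 SA[15]=14  'bbbaaa'
  #16 SA[16]=2  'bbbaaaaaabbbbbbaaa'
  #17 SA[17]=13  'bbbbaaa'
  #18 SA[18]=12  'bbbbbaaa'
  #19 SA[19]=11  'bbbbbbaaa'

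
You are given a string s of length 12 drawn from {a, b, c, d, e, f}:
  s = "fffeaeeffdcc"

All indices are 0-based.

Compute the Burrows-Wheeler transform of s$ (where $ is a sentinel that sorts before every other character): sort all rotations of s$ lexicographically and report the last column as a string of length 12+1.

cecdffaeffef$

rank  rotation       last
    0  $fffeaeeffdcc  c
    1  aeeffdcc$fffe  e
    2  c$fffeaeeffdc  c
    3  cc$fffeaeeffd  d
    4  dcc$fffeaeeff  f
    5  eaeeffdcc$fff  f
    6  eeffdcc$fffea  a
    7  effdcc$fffeae  e
    8  fdcc$fffeaeef  f
    9  feaeeffdcc$ff  f
   10  ffdcc$fffeaee  e
   11  ffeaeeffdcc$f  f
   12  fffeaeeffdcc$  $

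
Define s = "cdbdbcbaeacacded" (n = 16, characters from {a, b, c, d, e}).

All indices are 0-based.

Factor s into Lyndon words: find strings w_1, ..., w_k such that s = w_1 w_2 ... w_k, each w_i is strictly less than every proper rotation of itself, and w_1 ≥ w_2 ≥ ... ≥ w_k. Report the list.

["cd", "bd", "bc", "b", "ae", "acacded"]

emit factor 1: 'cd' (i=0, period=2)
emit factor 2: 'bd' (i=2, period=2)
emit factor 3: 'bc' (i=4, period=2)
emit factor 4: 'b' (i=6, period=1)
emit factor 5: 'ae' (i=7, period=2)
emit factor 6: 'acacded' (i=9, period=7)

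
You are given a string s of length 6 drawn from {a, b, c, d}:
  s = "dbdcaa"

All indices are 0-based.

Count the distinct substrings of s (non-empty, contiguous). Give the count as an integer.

19

rank→(start, suffix):
  0 → (5, 'a')
  1 → (4, 'aa')
  2 → (1, 'bdcaa')
  3 → (3, 'caa')
  4 → (0, 'dbdcaa')
  5 → (2, 'dcaa')

SA = [5, 4, 1, 3, 0, 2]
i: (SA[i-1],SA[i]) lcp shared
  1: (5,4) 1 'a'
  2: (4,1) 0 ''
  3: (1,3) 0 ''
  4: (3,0) 0 ''
  5: (0,2) 1 'd'

n(n+1)/2 = 6·7/2 = 21
Σ LCP = 0 + 1 + 0 + 0 + 0 + 1 = 2
distinct = 21 − 2 = 19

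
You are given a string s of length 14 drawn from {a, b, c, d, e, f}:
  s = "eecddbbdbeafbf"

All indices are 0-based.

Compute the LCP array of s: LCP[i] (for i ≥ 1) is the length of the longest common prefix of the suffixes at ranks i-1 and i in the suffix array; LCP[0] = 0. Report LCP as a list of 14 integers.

sorted suffixes:
  #0 SA[0]=10  'afbf'
  #1 SA[1]=5  'bbdbeafbf'
  #2 SA[2]=6  'bdbeafbf'
  #3 SA[3]=8  'beafbf'
  #4 SA[4]=12  'bf'
  #5 SA[5]=2  'cddbbdbeafbf'
  #6 SA[6]=4  'dbbdbeafbf'
  #7 SA[7]=7  'dbeafbf'
  #8 SA[8]=3  'ddbbdbeafbf'
  #9 SA[9]=9  'eafbf'
  #10 SA[10]=1  'ecddbbdbeafbf'
  #11 SA[11]=0  'eecddbbdbeafbf'
  #12 SA[12]=13  'f'
  #13 SA[13]=11  'fbf'

SA = [10, 5, 6, 8, 12, 2, 4, 7, 3, 9, 1, 0, 13, 11]
rank  pair      lcp
   1  s[10:],s[5:]  0  ''
   2  s[5:],s[6:]  1  'b'
   3  s[6:],s[8:]  1  'b'
   4  s[8:],s[12:]  1  'b'
   5  s[12:],s[2:]  0  ''
   6  s[2:],s[4:]  0  ''
   7  s[4:],s[7:]  2  'db'
   8  s[7:],s[3:]  1  'd'
   9  s[3:],s[9:]  0  ''
  10  s[9:],s[1:]  1  'e'
  11  s[1:],s[0:]  1  'e'
  12  s[0:],s[13:]  0  ''
  13  s[13:],s[11:]  1  'f'

[0, 0, 1, 1, 1, 0, 0, 2, 1, 0, 1, 1, 0, 1]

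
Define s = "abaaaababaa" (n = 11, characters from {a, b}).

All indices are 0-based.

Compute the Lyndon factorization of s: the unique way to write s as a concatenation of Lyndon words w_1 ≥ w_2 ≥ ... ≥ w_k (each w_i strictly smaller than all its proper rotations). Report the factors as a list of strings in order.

emit factor 1: 'ab' (i=0, period=2)
emit factor 2: 'aaaabab' (i=2, period=7)
emit factor 3: 'a' (i=9, period=1)
emit factor 4: 'a' (i=10, period=1)

["ab", "aaaabab", "a", "a"]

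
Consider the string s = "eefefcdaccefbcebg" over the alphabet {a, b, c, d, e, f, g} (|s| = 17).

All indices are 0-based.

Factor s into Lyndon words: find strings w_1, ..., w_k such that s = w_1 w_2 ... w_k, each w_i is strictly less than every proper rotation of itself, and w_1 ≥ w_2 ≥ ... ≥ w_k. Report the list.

["eefef", "cd", "accefbcebg"]

emit factor 1: 'eefef' (i=0, period=5)
emit factor 2: 'cd' (i=5, period=2)
emit factor 3: 'accefbcebg' (i=7, period=10)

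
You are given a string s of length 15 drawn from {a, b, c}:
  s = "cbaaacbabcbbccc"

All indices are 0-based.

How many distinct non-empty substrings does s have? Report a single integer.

101

sorted suffixes:
  #0 SA[0]=2  'aaacbabcbbccc'
  #1 SA[1]=3  'aacbabcbbccc'
  #2 SA[2]=7  'abcbbccc'
  #3 SA[3]=4  'acbabcbbccc'
  #4 SA[4]=1  'baaacbabcbbccc'
  #5 SA[5]=6  'babcbbccc'
  #6 SA[6]=10  'bbccc'
  #7 SA[7]=8  'bcbbccc'
  #8 SA[8]=11  'bccc'
  #9 SA[9]=14  'c'
  #10 SA[10]=0  'cbaaacbabcbbccc'
  #11 SA[11]=5  'cbabcbbccc'
  #12 SA[12]=9  'cbbccc'
  #13 SA[13]=13  'cc'
  #14 SA[14]=12  'ccc'

SA = [2, 3, 7, 4, 1, 6, 10, 8, 11, 14, 0, 5, 9, 13, 12]
rank  pair      lcp
   1  s[2:],s[3:]  2  'aa'
   2  s[3:],s[7:]  1  'a'
   3  s[7:],s[4:]  1  'a'
   4  s[4:],s[1:]  0  ''
   5  s[1:],s[6:]  2  'ba'
   6  s[6:],s[10:]  1  'b'
   7  s[10:],s[8:]  1  'b'
   8  s[8:],s[11:]  2  'bc'
   9  s[11:],s[14:]  0  ''
  10  s[14:],s[0:]  1  'c'
  11  s[0:],s[5:]  3  'cba'
  12  s[5:],s[9:]  2  'cb'
  13  s[9:],s[13:]  1  'c'
  14  s[13:],s[12:]  2  'cc'

n(n+1)/2 = 15·16/2 = 120
Σ LCP = 0 + 2 + 1 + 1 + 0 + 2 + 1 + 1 + 2 + 0 + 1 + 3 + 2 + 1 + 2 = 19
distinct = 120 − 19 = 101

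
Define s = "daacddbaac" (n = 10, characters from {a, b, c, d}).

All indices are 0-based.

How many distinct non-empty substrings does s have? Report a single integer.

rank→(start, suffix):
  0 → (7, 'aac')
  1 → (1, 'aacddbaac')
  2 → (8, 'ac')
  3 → (2, 'acddbaac')
  4 → (6, 'baac')
  5 → (9, 'c')
  6 → (3, 'cddbaac')
  7 → (0, 'daacddbaac')
  8 → (5, 'dbaac')
  9 → (4, 'ddbaac')

SA = [7, 1, 8, 2, 6, 9, 3, 0, 5, 4]
[i] adj suffixes → lcp
  [1] 7/1 → 3 ('aac')
  [2] 1/8 → 1 ('a')
  [3] 8/2 → 2 ('ac')
  [4] 2/6 → 0 ('')
  [5] 6/9 → 0 ('')
  [6] 9/3 → 1 ('c')
  [7] 3/0 → 0 ('')
  [8] 0/5 → 1 ('d')
  [9] 5/4 → 1 ('d')

n(n+1)/2 = 10·11/2 = 55
Σ LCP = 0 + 3 + 1 + 2 + 0 + 0 + 1 + 0 + 1 + 1 = 9
distinct = 55 − 9 = 46

46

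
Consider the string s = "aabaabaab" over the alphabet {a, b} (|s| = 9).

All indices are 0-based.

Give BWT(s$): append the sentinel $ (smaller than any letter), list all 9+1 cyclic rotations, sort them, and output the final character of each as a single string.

rank  rotation    last
    0  $aabaabaab  b
    1  aab$aabaab  b
    2  aabaab$aab  b
    3  aabaabaab$  $
    4  ab$aabaaba  a
    5  abaab$aaba  a
    6  abaabaab$a  a
    7  b$aabaabaa  a
    8  baab$aabaa  a
    9  baabaab$aa  a

bbb$aaaaaa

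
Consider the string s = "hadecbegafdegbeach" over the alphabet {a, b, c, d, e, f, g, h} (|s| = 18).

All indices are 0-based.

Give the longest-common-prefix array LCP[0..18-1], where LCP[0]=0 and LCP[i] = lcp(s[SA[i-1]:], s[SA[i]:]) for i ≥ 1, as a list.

[0, 1, 1, 0, 2, 0, 1, 0, 2, 0, 1, 1, 2, 0, 0, 1, 0, 1]

rank | idx | suffix
   0 |  15 | ach
   1 |   1 | adecbegafdegbeach
   2 |   8 | afdegbeach
   3 |  13 | beach
   4 |   5 | begafdegbeach
   5 |   4 | cbegafdegbeach
   6 |  16 | ch
   7 |   2 | decbegafdegbeach
   8 |  10 | degbeach
   9 |  14 | each
  10 |   3 | ecbegafdegbeach
  11 |   6 | egafdegbeach
  12 |  11 | egbeach
  13 |   9 | fdegbeach
  14 |   7 | gafdegbeach
  15 |  12 | gbeach
  16 |  17 | h
  17 |   0 | hadecbegafdegbeach

SA = [15, 1, 8, 13, 5, 4, 16, 2, 10, 14, 3, 6, 11, 9, 7, 12, 17, 0]
[i] adj suffixes → lcp
  [1] 15/1 → 1 ('a')
  [2] 1/8 → 1 ('a')
  [3] 8/13 → 0 ('')
  [4] 13/5 → 2 ('be')
  [5] 5/4 → 0 ('')
  [6] 4/16 → 1 ('c')
  [7] 16/2 → 0 ('')
  [8] 2/10 → 2 ('de')
  [9] 10/14 → 0 ('')
  [10] 14/3 → 1 ('e')
  [11] 3/6 → 1 ('e')
  [12] 6/11 → 2 ('eg')
  [13] 11/9 → 0 ('')
  [14] 9/7 → 0 ('')
  [15] 7/12 → 1 ('g')
  [16] 12/17 → 0 ('')
  [17] 17/0 → 1 ('h')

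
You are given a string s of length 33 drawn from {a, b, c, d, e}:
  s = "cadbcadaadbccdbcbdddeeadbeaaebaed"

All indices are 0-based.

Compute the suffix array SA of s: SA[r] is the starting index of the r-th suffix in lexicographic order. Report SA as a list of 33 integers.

sorted suffixes:
  #0 SA[0]=7  'aadbccdbcbdddeeadbeaaebaed'
  #1 SA[1]=26  'aaebaed'
  #2 SA[2]=5  'adaadbccdbcbdddeeadbeaaebaed'
  #3 SA[3]=1  'adbcadaadbccdbcbdddeeadbeaaebaed'
  #4 SA[4]=8  'adbccdbcbdddeeadbeaaebaed'
  #5 SA[5]=22  'adbeaaebaed'
  #6 SA[6]=27  'aebaed'
  #7 SA[7]=30  'aed'
  #8 SA[8]=29  'baed'
  #9 SA[9]=3  'bcadaadbccdbcbdddeeadbeaaebaed'
  #10 SA[10]=14  'bcbdddeeadbeaaebaed'
  #11 SA[11]=10  'bccdbcbdddeeadbeaaebaed'
  #12 SA[12]=16  'bdddeeadbeaaebaed'
  #13 SA[13]=24  'beaaebaed'
  #14 SA[14]=4  'cadaadbccdbcbdddeeadbeaaebaed'
  #15 SA[15]=0  'cadbcadaadbccdbcbdddeeadbeaaebaed'
  #16 SA[16]=15  'cbdddeeadbeaaebaed'
  #17 SA[17]=11  'ccdbcbdddeeadbeaaebaed'
  #18 SA[18]=12  'cdbcbdddeeadbeaaebaed'
  #19 SA[19]=32  'd'
  #20 SA[20]=6  'daadbccdbcbdddeeadbeaaebaed'
  #21 SA[21]=2  'dbcadaadbccdbcbdddeeadbeaaebaed'
  #22 SA[22]=13  'dbcbdddeeadbeaaebaed'
  #23 SA[23]=9  'dbccdbcbdddeeadbeaaebaed'
  #24 SA[24]=23  'dbeaaebaed'
  #25 SA[25]=17  'dddeeadbeaaebaed'
  #26 SA[26]=18  'ddeeadbeaaebaed'
  #27 SA[27]=19  'deeadbeaaebaed'
  #28 SA[28]=25  'eaaebaed'
  #29 SA[29]=21  'eadbeaaebaed'
  #30 SA[30]=28  'ebaed'
  #31 SA[31]=31  'ed'
  #32 SA[32]=20  'eeadbeaaebaed'

[7, 26, 5, 1, 8, 22, 27, 30, 29, 3, 14, 10, 16, 24, 4, 0, 15, 11, 12, 32, 6, 2, 13, 9, 23, 17, 18, 19, 25, 21, 28, 31, 20]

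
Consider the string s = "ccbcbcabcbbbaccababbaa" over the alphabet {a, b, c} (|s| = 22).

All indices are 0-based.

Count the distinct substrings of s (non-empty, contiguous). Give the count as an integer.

218

rank | idx | suffix
   0 |  21 | a
   1 |  20 | aa
   2 |  15 | ababbaa
   3 |  17 | abbaa
   4 |   6 | abcbbbaccababbaa
   5 |  12 | accababbaa
   6 |  19 | baa
   7 |  16 | babbaa
   8 |  11 | baccababbaa
   9 |  18 | bbaa
  10 |  10 | bbaccababbaa
  11 |   9 | bbbaccababbaa
  12 |   4 | bcabcbbbaccababbaa
  13 |   7 | bcbbbaccababbaa
  14 |   2 | bcbcabcbbbaccababbaa
  15 |  14 | cababbaa
  16 |   5 | cabcbbbaccababbaa
  17 |   8 | cbbbaccababbaa
  18 |   3 | cbcabcbbbaccababbaa
  19 |   1 | cbcbcabcbbbaccababbaa
  20 |  13 | ccababbaa
  21 |   0 | ccbcbcabcbbbaccababbaa

SA = [21, 20, 15, 17, 6, 12, 19, 16, 11, 18, 10, 9, 4, 7, 2, 14, 5, 8, 3, 1, 13, 0]
rank  pair      lcp
   1  s[21:],s[20:]  1  'a'
   2  s[20:],s[15:]  1  'a'
   3  s[15:],s[17:]  2  'ab'
   4  s[17:],s[6:]  2  'ab'
   5  s[6:],s[12:]  1  'a'
   6  s[12:],s[19:]  0  ''
   7  s[19:],s[16:]  2  'ba'
   8  s[16:],s[11:]  2  'ba'
   9  s[11:],s[18:]  1  'b'
  10  s[18:],s[10:]  3  'bba'
  11  s[10:],s[9:]  2  'bb'
  12  s[9:],s[4:]  1  'b'
  13  s[4:],s[7:]  2  'bc'
  14  s[7:],s[2:]  3  'bcb'
  15  s[2:],s[14:]  0  ''
  16  s[14:],s[5:]  3  'cab'
  17  s[5:],s[8:]  1  'c'
  18  s[8:],s[3:]  2  'cb'
  19  s[3:],s[1:]  3  'cbc'
  20  s[1:],s[13:]  1  'c'
  21  s[13:],s[0:]  2  'cc'

n(n+1)/2 = 22·23/2 = 253
Σ LCP = 0 + 1 + 1 + 2 + 2 + 1 + 0 + 2 + 2 + 1 + 3 + 2 + 1 + 2 + 3 + 0 + 3 + 1 + 2 + 3 + 1 + 2 = 35
distinct = 253 − 35 = 218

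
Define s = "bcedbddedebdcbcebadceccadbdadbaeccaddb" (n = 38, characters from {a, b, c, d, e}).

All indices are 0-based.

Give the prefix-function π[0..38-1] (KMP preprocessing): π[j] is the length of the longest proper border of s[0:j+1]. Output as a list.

[0, 0, 0, 0, 1, 0, 0, 0, 0, 0, 1, 0, 0, 1, 2, 3, 1, 0, 0, 0, 0, 0, 0, 0, 0, 1, 0, 0, 0, 1, 0, 0, 0, 0, 0, 0, 0, 1]

π[0] = 0
j=1 s[j]='c': π[1]=0 (border '')
j=2 s[j]='e': π[2]=0 (border '')
j=3 s[j]='d': π[3]=0 (border '')
j=4 s[j]='b': π[4]=1 (border 'b')
j=5 s[j]='d': k: 1→0; π[5]=0 (border '')
j=6 s[j]='d': π[6]=0 (border '')
j=7 s[j]='e': π[7]=0 (border '')
j=8 s[j]='d': π[8]=0 (border '')
j=9 s[j]='e': π[9]=0 (border '')
j=10 s[j]='b': π[10]=1 (border 'b')
j=11 s[j]='d': k: 1→0; π[11]=0 (border '')
j=12 s[j]='c': π[12]=0 (border '')
j=13 s[j]='b': π[13]=1 (border 'b')
j=14 s[j]='c': π[14]=2 (border 'bc')
j=15 s[j]='e': π[15]=3 (border 'bce')
j=16 s[j]='b': k: 3→0; π[16]=1 (border 'b')
j=17 s[j]='a': k: 1→0; π[17]=0 (border '')
j=18 s[j]='d': π[18]=0 (border '')
j=19 s[j]='c': π[19]=0 (border '')
j=20 s[j]='e': π[20]=0 (border '')
j=21 s[j]='c': π[21]=0 (border '')
j=22 s[j]='c': π[22]=0 (border '')
j=23 s[j]='a': π[23]=0 (border '')
j=24 s[j]='d': π[24]=0 (border '')
j=25 s[j]='b': π[25]=1 (border 'b')
j=26 s[j]='d': k: 1→0; π[26]=0 (border '')
j=27 s[j]='a': π[27]=0 (border '')
j=28 s[j]='d': π[28]=0 (border '')
j=29 s[j]='b': π[29]=1 (border 'b')
j=30 s[j]='a': k: 1→0; π[30]=0 (border '')
j=31 s[j]='e': π[31]=0 (border '')
j=32 s[j]='c': π[32]=0 (border '')
j=33 s[j]='c': π[33]=0 (border '')
j=34 s[j]='a': π[34]=0 (border '')
j=35 s[j]='d': π[35]=0 (border '')
j=36 s[j]='d': π[36]=0 (border '')
j=37 s[j]='b': π[37]=1 (border 'b')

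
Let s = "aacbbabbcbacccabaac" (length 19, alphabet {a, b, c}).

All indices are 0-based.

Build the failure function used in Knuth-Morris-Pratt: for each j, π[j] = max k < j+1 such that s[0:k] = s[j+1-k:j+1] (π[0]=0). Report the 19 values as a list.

[0, 1, 0, 0, 0, 1, 0, 0, 0, 0, 1, 0, 0, 0, 1, 0, 1, 2, 3]

π[0] = 0
j=1 s[j]='a': π[1]=1 (border 'a')
j=2 s[j]='c': k: 1→0; π[2]=0 (border '')
j=3 s[j]='b': π[3]=0 (border '')
j=4 s[j]='b': π[4]=0 (border '')
j=5 s[j]='a': π[5]=1 (border 'a')
j=6 s[j]='b': k: 1→0; π[6]=0 (border '')
j=7 s[j]='b': π[7]=0 (border '')
j=8 s[j]='c': π[8]=0 (border '')
j=9 s[j]='b': π[9]=0 (border '')
j=10 s[j]='a': π[10]=1 (border 'a')
j=11 s[j]='c': k: 1→0; π[11]=0 (border '')
j=12 s[j]='c': π[12]=0 (border '')
j=13 s[j]='c': π[13]=0 (border '')
j=14 s[j]='a': π[14]=1 (border 'a')
j=15 s[j]='b': k: 1→0; π[15]=0 (border '')
j=16 s[j]='a': π[16]=1 (border 'a')
j=17 s[j]='a': π[17]=2 (border 'aa')
j=18 s[j]='c': π[18]=3 (border 'aac')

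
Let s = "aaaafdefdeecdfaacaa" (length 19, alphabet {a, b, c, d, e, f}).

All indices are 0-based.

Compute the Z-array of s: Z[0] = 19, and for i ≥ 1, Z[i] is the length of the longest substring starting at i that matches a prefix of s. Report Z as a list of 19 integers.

[19, 3, 2, 1, 0, 0, 0, 0, 0, 0, 0, 0, 0, 0, 2, 1, 0, 2, 1]

Z[0]=19
i=1: i≥r, start 0; Z[1]=3 grow→box=[1,4)
i=2: min(r-i=2, Z[1]=3)=2; Z[2]=2
i=3: min(r-i=1, Z[2]=2)=1; Z[3]=1
i=4: i≥r, start 0; Z[4]=0
i=5: i≥r, start 0; Z[5]=0
i=6: i≥r, start 0; Z[6]=0
i=7: i≥r, start 0; Z[7]=0
i=8: i≥r, start 0; Z[8]=0
i=9: i≥r, start 0; Z[9]=0
i=10: i≥r, start 0; Z[10]=0
i=11: i≥r, start 0; Z[11]=0
i=12: i≥r, start 0; Z[12]=0
i=13: i≥r, start 0; Z[13]=0
i=14: i≥r, start 0; Z[14]=2 grow→box=[14,16)
i=15: min(r-i=1, Z[1]=3)=1; Z[15]=1
i=16: i≥r, start 0; Z[16]=0
i=17: i≥r, start 0; Z[17]=2 grow→box=[17,19)
i=18: min(r-i=1, Z[1]=3)=1; Z[18]=1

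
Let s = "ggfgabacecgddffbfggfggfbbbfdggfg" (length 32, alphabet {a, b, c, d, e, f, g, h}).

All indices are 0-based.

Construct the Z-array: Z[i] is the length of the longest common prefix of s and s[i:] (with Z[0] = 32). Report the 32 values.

Z[0]=32
i=1: fresh scan; Z[1]=1 scan→box=[1,2)
i=2: fresh scan; Z[2]=0
i=3: fresh scan; Z[3]=1 scan→box=[3,4)
i=4: fresh scan; Z[4]=0
i=5: fresh scan; Z[5]=0
i=6: fresh scan; Z[6]=0
i=7: fresh scan; Z[7]=0
i=8: fresh scan; Z[8]=0
i=9: fresh scan; Z[9]=0
i=10: fresh scan; Z[10]=1 scan→box=[10,11)
i=11: fresh scan; Z[11]=0
i=12: fresh scan; Z[12]=0
i=13: fresh scan; Z[13]=0
i=14: fresh scan; Z[14]=0
i=15: fresh scan; Z[15]=0
i=16: fresh scan; Z[16]=0
i=17: fresh scan; Z[17]=4 scan→box=[17,21)
i=18: min(r-i=3, Z[1]=1)=1; Z[18]=1
i=19: min(r-i=2, Z[2]=0)=0; Z[19]=0
i=20: min(r-i=1, Z[3]=1)=1; Z[20]=3 scan→box=[20,23)
i=21: min(r-i=2, Z[1]=1)=1; Z[21]=1
i=22: min(r-i=1, Z[2]=0)=0; Z[22]=0
i=23: fresh scan; Z[23]=0
i=24: fresh scan; Z[24]=0
i=25: fresh scan; Z[25]=0
i=26: fresh scan; Z[26]=0
i=27: fresh scan; Z[27]=0
i=28: fresh scan; Z[28]=4 scan→box=[28,32)
i=29: min(r-i=3, Z[1]=1)=1; Z[29]=1
i=30: min(r-i=2, Z[2]=0)=0; Z[30]=0
i=31: min(r-i=1, Z[3]=1)=1; Z[31]=1

[32, 1, 0, 1, 0, 0, 0, 0, 0, 0, 1, 0, 0, 0, 0, 0, 0, 4, 1, 0, 3, 1, 0, 0, 0, 0, 0, 0, 4, 1, 0, 1]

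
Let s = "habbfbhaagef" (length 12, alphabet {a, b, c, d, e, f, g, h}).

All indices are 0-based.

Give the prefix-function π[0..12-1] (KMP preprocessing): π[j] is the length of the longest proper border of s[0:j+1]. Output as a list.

π[0] = 0
j=1 s[j]='a': π[1]=0 (border '')
j=2 s[j]='b': π[2]=0 (border '')
j=3 s[j]='b': π[3]=0 (border '')
j=4 s[j]='f': π[4]=0 (border '')
j=5 s[j]='b': π[5]=0 (border '')
j=6 s[j]='h': π[6]=1 (border 'h')
j=7 s[j]='a': π[7]=2 (border 'ha')
j=8 s[j]='a': k: 2→0; π[8]=0 (border '')
j=9 s[j]='g': π[9]=0 (border '')
j=10 s[j]='e': π[10]=0 (border '')
j=11 s[j]='f': π[11]=0 (border '')

[0, 0, 0, 0, 0, 0, 1, 2, 0, 0, 0, 0]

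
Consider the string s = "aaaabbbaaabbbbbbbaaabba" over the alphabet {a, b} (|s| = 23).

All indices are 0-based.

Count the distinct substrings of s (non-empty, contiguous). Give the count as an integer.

195

sorted suffixes:
  #0 SA[0]=22  'a'
  #1 SA[1]=0  'aaaabbbaaabbbbbbbaaabba'
  #2 SA[2]=17  'aaabba'
  #3 SA[3]=1  'aaabbbaaabbbbbbbaaabba'
  #4 SA[4]=7  'aaabbbbbbbaaabba'
  #5 SA[5]=18  'aabba'
  #6 SA[6]=2  'aabbbaaabbbbbbbaaabba'
  #7 SA[7]=8  'aabbbbbbbaaabba'
  #8 SA[8]=19  'abba'
  #9 SA[9]=3  'abbbaaabbbbbbbaaabba'
  #10 SA[10]=9  'abbbbbbbaaabba'
  #11 SA[11]=21  'ba'
  #12 SA[12]=16  'baaabba'
  #13 SA[13]=6  'baaabbbbbbbaaabba'
  #14 SA[14]=20  'bba'
  #15 SA[15]=15  'bbaaabba'
  #16 SA[16]=5  'bbaaabbbbbbbaaabba'
  #17 SA[17]=14  'bbbaaabba'
  #18 SA[18]=4  'bbbaaabbbbbbbaaabba'
  #19 SA[19]=13  'bbbbaaabba'
  #20 SA[20]=12  'bbbbbaaabba'
  #21 SA[21]=11  'bbbbbbaaabba'
  #22 SA[22]=10  'bbbbbbbaaabba'

SA = [22, 0, 17, 1, 7, 18, 2, 8, 19, 3, 9, 21, 16, 6, 20, 15, 5, 14, 4, 13, 12, 11, 10]
i: (SA[i-1],SA[i]) lcp shared
  1: (22,0) 1 'a'
  2: (0,17) 3 'aaa'
  3: (17,1) 5 'aaabb'
  4: (1,7) 6 'aaabbb'
  5: (7,18) 2 'aa'
  6: (18,2) 4 'aabb'
  7: (2,8) 5 'aabbb'
  8: (8,19) 1 'a'
  9: (19,3) 3 'abb'
  10: (3,9) 4 'abbb'
  11: (9,21) 0 ''
  12: (21,16) 2 'ba'
  13: (16,6) 6 'baaabb'
  14: (6,20) 1 'b'
  15: (20,15) 3 'bba'
  16: (15,5) 7 'bbaaabb'
  17: (5,14) 2 'bb'
  18: (14,4) 8 'bbbaaabb'
  19: (4,13) 3 'bbb'
  20: (13,12) 4 'bbbb'
  21: (12,11) 5 'bbbbb'
  22: (11,10) 6 'bbbbbb'

n(n+1)/2 = 23·24/2 = 276
Σ LCP = 0 + 1 + 3 + 5 + 6 + 2 + 4 + 5 + 1 + 3 + 4 + 0 + 2 + 6 + 1 + 3 + 7 + 2 + 8 + 3 + 4 + 5 + 6 = 81
distinct = 276 − 81 = 195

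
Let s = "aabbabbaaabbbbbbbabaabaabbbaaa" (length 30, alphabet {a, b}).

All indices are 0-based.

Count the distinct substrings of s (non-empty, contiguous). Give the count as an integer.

rank | idx | suffix
   0 |  29 | a
   1 |  28 | aa
   2 |  27 | aaa
   3 |   7 | aaabbbbbbbabaabaabbbaaa
   4 |  19 | aabaabbbaaa
   5 |   0 | aabbabbaaabbbbbbbabaabaabbbaaa
   6 |  22 | aabbbaaa
   7 |   8 | aabbbbbbbabaabaabbbaaa
   8 |  17 | abaabaabbbaaa
   9 |  20 | abaabbbaaa
  10 |   4 | abbaaabbbbbbbabaabaabbbaaa
  11 |   1 | abbabbaaabbbbbbbabaabaabbbaaa
  12 |  23 | abbbaaa
  13 |   9 | abbbbbbbabaabaabbbaaa
  14 |  26 | baaa
  15 |   6 | baaabbbbbbbabaabaabbbaaa
  16 |  18 | baabaabbbaaa
  17 |  21 | baabbbaaa
  18 |  16 | babaabaabbbaaa
  19 |   3 | babbaaabbbbbbbabaabaabbbaaa
  20 |  25 | bbaaa
  21 |   5 | bbaaabbbbbbbabaabaabbbaaa
  22 |  15 | bbabaabaabbbaaa
  23 |   2 | bbabbaaabbbbbbbabaabaabbbaaa
  24 |  24 | bbbaaa
  25 |  14 | bbbabaabaabbbaaa
  26 |  13 | bbbbabaabaabbbaaa
  27 |  12 | bbbbbabaabaabbbaaa
  28 |  11 | bbbbbbabaabaabbbaaa
  29 |  10 | bbbbbbbabaabaabbbaaa

SA = [29, 28, 27, 7, 19, 0, 22, 8, 17, 20, 4, 1, 23, 9, 26, 6, 18, 21, 16, 3, 25, 5, 15, 2, 24, 14, 13, 12, 11, 10]
rank  pair      lcp
   1  s[29:],s[28:]  1  'a'
   2  s[28:],s[27:]  2  'aa'
   3  s[27:],s[7:]  3  'aaa'
   4  s[7:],s[19:]  2  'aa'
   5  s[19:],s[0:]  3  'aab'
   6  s[0:],s[22:]  4  'aabb'
   7  s[22:],s[8:]  5  'aabbb'
   8  s[8:],s[17:]  1  'a'
   9  s[17:],s[20:]  5  'abaab'
  10  s[20:],s[4:]  2  'ab'
  11  s[4:],s[1:]  4  'abba'
  12  s[1:],s[23:]  3  'abb'
  13  s[23:],s[9:]  4  'abbb'
  14  s[9:],s[26:]  0  ''
  15  s[26:],s[6:]  4  'baaa'
  16  s[6:],s[18:]  3  'baa'
  17  s[18:],s[21:]  4  'baab'
  18  s[21:],s[16:]  2  'ba'
  19  s[16:],s[3:]  3  'bab'
  20  s[3:],s[25:]  1  'b'
  21  s[25:],s[5:]  5  'bbaaa'
  22  s[5:],s[15:]  3  'bba'
  23  s[15:],s[2:]  4  'bbab'
  24  s[2:],s[24:]  2  'bb'
  25  s[24:],s[14:]  4  'bbba'
  26  s[14:],s[13:]  3  'bbb'
  27  s[13:],s[12:]  4  'bbbb'
  28  s[12:],s[11:]  5  'bbbbb'
  29  s[11:],s[10:]  6  'bbbbbb'

n(n+1)/2 = 30·31/2 = 465
Σ LCP = 0 + 1 + 2 + 3 + 2 + 3 + 4 + 5 + 1 + 5 + 2 + 4 + 3 + 4 + 0 + 4 + 3 + 4 + 2 + 3 + 1 + 5 + 3 + 4 + 2 + 4 + 3 + 4 + 5 + 6 = 92
distinct = 465 − 92 = 373

373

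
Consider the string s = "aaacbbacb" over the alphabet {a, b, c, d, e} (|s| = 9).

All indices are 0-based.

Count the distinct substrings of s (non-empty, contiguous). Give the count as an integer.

sorted suffixes:
  #0 SA[0]=0  'aaacbbacb'
  #1 SA[1]=1  'aacbbacb'
  #2 SA[2]=6  'acb'
  #3 SA[3]=2  'acbbacb'
  #4 SA[4]=8  'b'
  #5 SA[5]=5  'bacb'
  #6 SA[6]=4  'bbacb'
  #7 SA[7]=7  'cb'
  #8 SA[8]=3  'cbbacb'

SA = [0, 1, 6, 2, 8, 5, 4, 7, 3]
rank  pair      lcp
   1  s[0:],s[1:]  2  'aa'
   2  s[1:],s[6:]  1  'a'
   3  s[6:],s[2:]  3  'acb'
   4  s[2:],s[8:]  0  ''
   5  s[8:],s[5:]  1  'b'
   6  s[5:],s[4:]  1  'b'
   7  s[4:],s[7:]  0  ''
   8  s[7:],s[3:]  2  'cb'

n(n+1)/2 = 9·10/2 = 45
Σ LCP = 0 + 2 + 1 + 3 + 0 + 1 + 1 + 0 + 2 = 10
distinct = 45 − 10 = 35

35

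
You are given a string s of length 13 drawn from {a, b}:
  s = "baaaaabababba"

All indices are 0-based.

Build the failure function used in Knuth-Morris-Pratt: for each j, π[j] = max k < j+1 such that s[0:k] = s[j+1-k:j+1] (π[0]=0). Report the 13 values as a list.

[0, 0, 0, 0, 0, 0, 1, 2, 1, 2, 1, 1, 2]

π[0] = 0
j=1 s[j]='a': π[1]=0 (border '')
j=2 s[j]='a': π[2]=0 (border '')
j=3 s[j]='a': π[3]=0 (border '')
j=4 s[j]='a': π[4]=0 (border '')
j=5 s[j]='a': π[5]=0 (border '')
j=6 s[j]='b': π[6]=1 (border 'b')
j=7 s[j]='a': π[7]=2 (border 'ba')
j=8 s[j]='b': k: 2→0; π[8]=1 (border 'b')
j=9 s[j]='a': π[9]=2 (border 'ba')
j=10 s[j]='b': k: 2→0; π[10]=1 (border 'b')
j=11 s[j]='b': k: 1→0; π[11]=1 (border 'b')
j=12 s[j]='a': π[12]=2 (border 'ba')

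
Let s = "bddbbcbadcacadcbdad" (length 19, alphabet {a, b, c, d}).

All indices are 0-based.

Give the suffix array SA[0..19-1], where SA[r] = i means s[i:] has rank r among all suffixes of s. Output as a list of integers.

rank→(start, suffix):
  0 → (10, 'acadcbdad')
  1 → (17, 'ad')
  2 → (7, 'adcacadcbdad')
  3 → (12, 'adcbdad')
  4 → (6, 'badcacadcbdad')
  5 → (3, 'bbcbadcacadcbdad')
  6 → (4, 'bcbadcacadcbdad')
  7 → (15, 'bdad')
  8 → (0, 'bddbbcbadcacadcbdad')
  9 → (9, 'cacadcbdad')
  10 → (11, 'cadcbdad')
  11 → (5, 'cbadcacadcbdad')
  12 → (14, 'cbdad')
  13 → (18, 'd')
  14 → (16, 'dad')
  15 → (2, 'dbbcbadcacadcbdad')
  16 → (8, 'dcacadcbdad')
  17 → (13, 'dcbdad')
  18 → (1, 'ddbbcbadcacadcbdad')

[10, 17, 7, 12, 6, 3, 4, 15, 0, 9, 11, 5, 14, 18, 16, 2, 8, 13, 1]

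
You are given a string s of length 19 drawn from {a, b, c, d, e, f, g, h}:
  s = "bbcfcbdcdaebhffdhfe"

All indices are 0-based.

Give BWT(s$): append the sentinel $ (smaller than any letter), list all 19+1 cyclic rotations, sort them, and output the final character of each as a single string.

rank  rotation              last
    0  $bbcfcbdcdaebhffdhfe  e
    1  aebhffdhfe$bbcfcbdcd  d
    2  bbcfcbdcdaebhffdhfe$  $
    3  bcfcbdcdaebhffdhfe$b  b
    4  bdcdaebhffdhfe$bbcfc  c
    5  bhffdhfe$bbcfcbdcdae  e
    6  cbdcdaebhffdhfe$bbcf  f
    7  cdaebhffdhfe$bbcfcbd  d
    8  cfcbdcdaebhffdhfe$bb  b
    9  daebhffdhfe$bbcfcbdc  c
   10  dcdaebhffdhfe$bbcfcb  b
   11  dhfe$bbcfcbdcdaebhff  f
   12  e$bbcfcbdcdaebhffdhf  f
   13  ebhffdhfe$bbcfcbdcda  a
   14  fcbdcdaebhffdhfe$bbc  c
   15  fdhfe$bbcfcbdcdaebhf  f
   16  fe$bbcfcbdcdaebhffdh  h
   17  ffdhfe$bbcfcbdcdaebh  h
   18  hfe$bbcfcbdcdaebhffd  d
   19  hffdhfe$bbcfcbdcdaeb  b

ed$bcefdbcbffacfhhdb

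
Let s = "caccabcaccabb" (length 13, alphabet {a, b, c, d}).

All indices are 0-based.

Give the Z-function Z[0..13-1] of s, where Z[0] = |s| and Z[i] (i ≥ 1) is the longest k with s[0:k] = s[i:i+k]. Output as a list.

[13, 0, 1, 2, 0, 0, 6, 0, 1, 2, 0, 0, 0]

Z[0]=13
i=1: i≥r, start 0; Z[1]=0
i=2: i≥r, start 0; Z[2]=1 extend→box=[2,3)
i=3: i≥r, start 0; Z[3]=2 extend→box=[3,5)
i=4: min(r-i=1, Z[1]=0)=0; Z[4]=0
i=5: i≥r, start 0; Z[5]=0
i=6: i≥r, start 0; Z[6]=6 extend→box=[6,12)
i=7: min(r-i=5, Z[1]=0)=0; Z[7]=0
i=8: min(r-i=4, Z[2]=1)=1; Z[8]=1
i=9: min(r-i=3, Z[3]=2)=2; Z[9]=2
i=10: min(r-i=2, Z[4]=0)=0; Z[10]=0
i=11: min(r-i=1, Z[5]=0)=0; Z[11]=0
i=12: i≥r, start 0; Z[12]=0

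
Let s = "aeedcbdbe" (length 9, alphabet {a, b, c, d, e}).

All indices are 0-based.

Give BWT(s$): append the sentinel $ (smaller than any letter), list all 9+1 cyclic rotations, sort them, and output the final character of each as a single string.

rank  rotation    last
    0  $aeedcbdbe  e
    1  aeedcbdbe$  $
    2  bdbe$aeedc  c
    3  be$aeedcbd  d
    4  cbdbe$aeed  d
    5  dbe$aeedcb  b
    6  dcbdbe$aee  e
    7  e$aeedcbdb  b
    8  edcbdbe$ae  e
    9  eedcbdbe$a  a

e$cddbebea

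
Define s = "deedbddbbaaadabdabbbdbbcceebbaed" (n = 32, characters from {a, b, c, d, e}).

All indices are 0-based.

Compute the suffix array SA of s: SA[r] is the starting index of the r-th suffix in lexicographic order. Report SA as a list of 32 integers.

[9, 10, 16, 13, 11, 29, 8, 28, 7, 27, 17, 21, 18, 22, 14, 19, 4, 23, 24, 31, 15, 12, 6, 20, 3, 5, 0, 26, 30, 2, 25, 1]

rank | idx | suffix
   0 |   9 | aaadabdabbbdbbcceebbaed
   1 |  10 | aadabdabbbdbbcceebbaed
   2 |  16 | abbbdbbcceebbaed
   3 |  13 | abdabbbdbbcceebbaed
   4 |  11 | adabdabbbdbbcceebbaed
   5 |  29 | aed
   6 |   8 | baaadabdabbbdbbcceebbaed
   7 |  28 | baed
   8 |   7 | bbaaadabdabbbdbbcceebbaed
   9 |  27 | bbaed
  10 |  17 | bbbdbbcceebbaed
  11 |  21 | bbcceebbaed
  12 |  18 | bbdbbcceebbaed
  13 |  22 | bcceebbaed
  14 |  14 | bdabbbdbbcceebbaed
  15 |  19 | bdbbcceebbaed
  16 |   4 | bddbbaaadabdabbbdbbcceebbaed
  17 |  23 | cceebbaed
  18 |  24 | ceebbaed
  19 |  31 | d
  20 |  15 | dabbbdbbcceebbaed
  21 |  12 | dabdabbbdbbcceebbaed
  22 |   6 | dbbaaadabdabbbdbbcceebbaed
  23 |  20 | dbbcceebbaed
  24 |   3 | dbddbbaaadabdabbbdbbcceebbaed
  25 |   5 | ddbbaaadabdabbbdbbcceebbaed
  26 |   0 | deedbddbbaaadabdabbbdbbcceebbaed
  27 |  26 | ebbaed
  28 |  30 | ed
  29 |   2 | edbddbbaaadabdabbbdbbcceebbaed
  30 |  25 | eebbaed
  31 |   1 | eedbddbbaaadabdabbbdbbcceebbaed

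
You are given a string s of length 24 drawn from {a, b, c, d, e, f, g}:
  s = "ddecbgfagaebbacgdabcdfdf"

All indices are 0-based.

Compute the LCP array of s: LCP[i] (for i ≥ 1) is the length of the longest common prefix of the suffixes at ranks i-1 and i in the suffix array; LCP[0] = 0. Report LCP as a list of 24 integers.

rank | idx | suffix
   0 |  17 | abcdfdf
   1 |  13 | acgdabcdfdf
   2 |   9 | aebbacgdabcdfdf
   3 |   7 | agaebbacgdabcdfdf
   4 |  12 | bacgdabcdfdf
   5 |  11 | bbacgdabcdfdf
   6 |  18 | bcdfdf
   7 |   4 | bgfagaebbacgdabcdfdf
   8 |   3 | cbgfagaebbacgdabcdfdf
   9 |  19 | cdfdf
  10 |  14 | cgdabcdfdf
  11 |  16 | dabcdfdf
  12 |   0 | ddecbgfagaebbacgdabcdfdf
  13 |   1 | decbgfagaebbacgdabcdfdf
  14 |  22 | df
  15 |  20 | dfdf
  16 |  10 | ebbacgdabcdfdf
  17 |   2 | ecbgfagaebbacgdabcdfdf
  18 |  23 | f
  19 |   6 | fagaebbacgdabcdfdf
  20 |  21 | fdf
  21 |   8 | gaebbacgdabcdfdf
  22 |  15 | gdabcdfdf
  23 |   5 | gfagaebbacgdabcdfdf

SA = [17, 13, 9, 7, 12, 11, 18, 4, 3, 19, 14, 16, 0, 1, 22, 20, 10, 2, 23, 6, 21, 8, 15, 5]
i: (SA[i-1],SA[i]) lcp shared
  1: (17,13) 1 'a'
  2: (13,9) 1 'a'
  3: (9,7) 1 'a'
  4: (7,12) 0 ''
  5: (12,11) 1 'b'
  6: (11,18) 1 'b'
  7: (18,4) 1 'b'
  8: (4,3) 0 ''
  9: (3,19) 1 'c'
  10: (19,14) 1 'c'
  11: (14,16) 0 ''
  12: (16,0) 1 'd'
  13: (0,1) 1 'd'
  14: (1,22) 1 'd'
  15: (22,20) 2 'df'
  16: (20,10) 0 ''
  17: (10,2) 1 'e'
  18: (2,23) 0 ''
  19: (23,6) 1 'f'
  20: (6,21) 1 'f'
  21: (21,8) 0 ''
  22: (8,15) 1 'g'
  23: (15,5) 1 'g'

[0, 1, 1, 1, 0, 1, 1, 1, 0, 1, 1, 0, 1, 1, 1, 2, 0, 1, 0, 1, 1, 0, 1, 1]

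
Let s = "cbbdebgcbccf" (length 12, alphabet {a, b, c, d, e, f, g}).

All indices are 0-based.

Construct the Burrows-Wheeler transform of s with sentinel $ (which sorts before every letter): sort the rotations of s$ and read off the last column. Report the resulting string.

fccbe$gbcbdcb

rank  rotation       last
    0  $cbbdebgcbccf  f
    1  bbdebgcbccf$c  c
    2  bccf$cbbdebgc  c
    3  bdebgcbccf$cb  b
    4  bgcbccf$cbbde  e
    5  cbbdebgcbccf$  $
    6  cbccf$cbbdebg  g
    7  ccf$cbbdebgcb  b
    8  cf$cbbdebgcbc  c
    9  debgcbccf$cbb  b
   10  ebgcbccf$cbbd  d
   11  f$cbbdebgcbcc  c
   12  gcbccf$cbbdeb  b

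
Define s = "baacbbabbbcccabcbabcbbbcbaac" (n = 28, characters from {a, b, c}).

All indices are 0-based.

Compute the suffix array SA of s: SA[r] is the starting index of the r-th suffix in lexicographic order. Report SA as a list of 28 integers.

[25, 1, 6, 13, 17, 26, 2, 24, 0, 5, 16, 4, 20, 7, 21, 8, 22, 14, 18, 9, 27, 12, 23, 15, 3, 19, 11, 10]

sorted suffixes:
  #0 SA[0]=25  'aac'
  #1 SA[1]=1  'aacbbabbbcccabcbabcbbbcbaac'
  #2 SA[2]=6  'abbbcccabcbabcbbbcbaac'
  #3 SA[3]=13  'abcbabcbbbcbaac'
  #4 SA[4]=17  'abcbbbcbaac'
  #5 SA[5]=26  'ac'
  #6 SA[6]=2  'acbbabbbcccabcbabcbbbcbaac'
  #7 SA[7]=24  'baac'
  #8 SA[8]=0  'baacbbabbbcccabcbabcbbbcbaac'
  #9 SA[9]=5  'babbbcccabcbabcbbbcbaac'
  #10 SA[10]=16  'babcbbbcbaac'
  #11 SA[11]=4  'bbabbbcccabcbabcbbbcbaac'
  #12 SA[12]=20  'bbbcbaac'
  #13 SA[13]=7  'bbbcccabcbabcbbbcbaac'
  #14 SA[14]=21  'bbcbaac'
  #15 SA[15]=8  'bbcccabcbabcbbbcbaac'
  #16 SA[16]=22  'bcbaac'
  #17 SA[17]=14  'bcbabcbbbcbaac'
  #18 SA[18]=18  'bcbbbcbaac'
  #19 SA[19]=9  'bcccabcbabcbbbcbaac'
  #20 SA[20]=27  'c'
  #21 SA[21]=12  'cabcbabcbbbcbaac'
  #22 SA[22]=23  'cbaac'
  #23 SA[23]=15  'cbabcbbbcbaac'
  #24 SA[24]=3  'cbbabbbcccabcbabcbbbcbaac'
  #25 SA[25]=19  'cbbbcbaac'
  #26 SA[26]=11  'ccabcbabcbbbcbaac'
  #27 SA[27]=10  'cccabcbabcbbbcbaac'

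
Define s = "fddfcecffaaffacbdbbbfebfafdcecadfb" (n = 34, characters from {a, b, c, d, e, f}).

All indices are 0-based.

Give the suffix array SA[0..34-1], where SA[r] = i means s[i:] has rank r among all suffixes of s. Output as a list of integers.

[9, 13, 30, 24, 10, 33, 17, 18, 15, 22, 19, 29, 14, 27, 4, 6, 16, 26, 1, 31, 2, 21, 28, 5, 8, 12, 23, 32, 3, 25, 0, 20, 7, 11]

sorted suffixes:
  #0 SA[0]=9  'aaffacbdbbbfebfafdcecadfb'
  #1 SA[1]=13  'acbdbbbfebfafdcecadfb'
  #2 SA[2]=30  'adfb'
  #3 SA[3]=24  'afdcecadfb'
  #4 SA[4]=10  'affacbdbbbfebfafdcecadfb'
  #5 SA[5]=33  'b'
  #6 SA[6]=17  'bbbfebfafdcecadfb'
  #7 SA[7]=18  'bbfebfafdcecadfb'
  #8 SA[8]=15  'bdbbbfebfafdcecadfb'
  #9 SA[9]=22  'bfafdcecadfb'
  #10 SA[10]=19  'bfebfafdcecadfb'
  #11 SA[11]=29  'cadfb'
  #12 SA[12]=14  'cbdbbbfebfafdcecadfb'
  #13 SA[13]=27  'cecadfb'
  #14 SA[14]=4  'cecffaaffacbdbbbfebfafdcecadfb'
  #15 SA[15]=6  'cffaaffacbdbbbfebfafdcecadfb'
  #16 SA[16]=16  'dbbbfebfafdcecadfb'
  #17 SA[17]=26  'dcecadfb'
  #18 SA[18]=1  'ddfcecffaaffacbdbbbfebfafdcecadfb'
  #19 SA[19]=31  'dfb'
  #20 SA[20]=2  'dfcecffaaffacbdbbbfebfafdcecadfb'
  #21 SA[21]=21  'ebfafdcecadfb'
  #22 SA[22]=28  'ecadfb'
  #23 SA[23]=5  'ecffaaffacbdbbbfebfafdcecadfb'
  #24 SA[24]=8  'faaffacbdbbbfebfafdcecadfb'
  #25 SA[25]=12  'facbdbbbfebfafdcecadfb'
  #26 SA[26]=23  'fafdcecadfb'
  #27 SA[27]=32  'fb'
  #28 SA[28]=3  'fcecffaaffacbdbbbfebfafdcecadfb'
  #29 SA[29]=25  'fdcecadfb'
  #30 SA[30]=0  'fddfcecffaaffacbdbbbfebfafdcecadfb'
  #31 SA[31]=20  'febfafdcecadfb'
  #32 SA[32]=7  'ffaaffacbdbbbfebfafdcecadfb'
  #33 SA[33]=11  'ffacbdbbbfebfafdcecadfb'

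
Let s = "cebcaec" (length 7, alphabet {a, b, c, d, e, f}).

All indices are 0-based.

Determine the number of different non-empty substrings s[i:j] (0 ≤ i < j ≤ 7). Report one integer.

rank→(start, suffix):
  0 → (4, 'aec')
  1 → (2, 'bcaec')
  2 → (6, 'c')
  3 → (3, 'caec')
  4 → (0, 'cebcaec')
  5 → (1, 'ebcaec')
  6 → (5, 'ec')

SA = [4, 2, 6, 3, 0, 1, 5]
[i] adj suffixes → lcp
  [1] 4/2 → 0 ('')
  [2] 2/6 → 0 ('')
  [3] 6/3 → 1 ('c')
  [4] 3/0 → 1 ('c')
  [5] 0/1 → 0 ('')
  [6] 1/5 → 1 ('e')

n(n+1)/2 = 7·8/2 = 28
Σ LCP = 0 + 0 + 0 + 1 + 1 + 0 + 1 = 3
distinct = 28 − 3 = 25

25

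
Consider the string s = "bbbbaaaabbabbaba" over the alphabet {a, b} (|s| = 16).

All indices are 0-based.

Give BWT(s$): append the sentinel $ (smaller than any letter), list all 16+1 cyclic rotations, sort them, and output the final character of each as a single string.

abbaabbaabbbbaab$

rank  rotation           last
    0  $bbbbaaaabbabbaba  a
    1  a$bbbbaaaabbabbab  b
    2  aaaabbabbaba$bbbb  b
    3  aaabbabbaba$bbbba  a
    4  aabbabbaba$bbbbaa  a
    5  aba$bbbbaaaabbabb  b
    6  abbaba$bbbbaaaabb  b
    7  abbabbaba$bbbbaaa  a
    8  ba$bbbbaaaabbabba  a
    9  baaaabbabbaba$bbb  b
   10  baba$bbbbaaaabbab  b
   11  babbaba$bbbbaaaab  b
   12  bbaaaabbabbaba$bb  b
   13  bbaba$bbbbaaaabba  a
   14  bbabbaba$bbbbaaaa  a
   15  bbbaaaabbabbaba$b  b
   16  bbbbaaaabbabbaba$  $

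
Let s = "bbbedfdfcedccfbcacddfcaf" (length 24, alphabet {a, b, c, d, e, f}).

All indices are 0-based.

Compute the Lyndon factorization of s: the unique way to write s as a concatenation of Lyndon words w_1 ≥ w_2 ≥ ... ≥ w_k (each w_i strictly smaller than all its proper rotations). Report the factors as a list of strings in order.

["bbbedfdfcedccfbc", "acddfcaf"]

emit factor 1: 'bbbedfdfcedccfbc' (i=0, period=16)
emit factor 2: 'acddfcaf' (i=16, period=8)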